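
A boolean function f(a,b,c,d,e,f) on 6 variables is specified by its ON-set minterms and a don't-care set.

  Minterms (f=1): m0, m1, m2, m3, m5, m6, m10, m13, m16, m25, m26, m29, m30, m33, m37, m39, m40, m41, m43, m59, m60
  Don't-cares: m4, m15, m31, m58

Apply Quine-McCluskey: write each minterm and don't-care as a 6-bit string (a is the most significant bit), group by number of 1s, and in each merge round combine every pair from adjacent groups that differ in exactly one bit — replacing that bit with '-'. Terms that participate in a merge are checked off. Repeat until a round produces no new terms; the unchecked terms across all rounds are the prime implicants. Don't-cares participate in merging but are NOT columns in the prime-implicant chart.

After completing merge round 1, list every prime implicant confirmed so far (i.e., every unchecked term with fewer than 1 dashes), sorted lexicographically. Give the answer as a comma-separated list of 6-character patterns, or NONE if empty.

[col 0] 000000*, 000001*, 000010*, 000011*, 000100*, 000101*, 000110*, 001010*, 001101*, 001111*, 010000*, 011001*, 011010*, 011101*, 011110*, 011111*, 100001*, 100101*, 100111*, 101000*, 101001*, 101011*, 111010*, 111011*, 111100
[col 1] -00001*, -00101*, -11010, 0-0000, 0-1010, 0-1101*, 0-1111*, 00-010, 00-101, 000-00*, 000-01*, 000-10*, 0000-0*, 0000-1*, 00000-*, 00001-*, 0001-0*, 00010-*, 0011-1*, 011-01, 011-10, 0111-1*, 01111-, 1-1011, 10-001, 100-01*, 1001-1, 1010-1, 10100-, 11101-
[col 2] -00-01, 0-11-1, 000--0, 000-0-, 0000--
Prime implicants: -00-01, -11010, 0-0000, 0-1010, 0-11-1, 00-010, 00-101, 000--0, 000-0-, 0000--, 011-01, 011-10, 01111-, 1-1011, 10-001, 1001-1, 1010-1, 10100-, 11101-, 111100

111100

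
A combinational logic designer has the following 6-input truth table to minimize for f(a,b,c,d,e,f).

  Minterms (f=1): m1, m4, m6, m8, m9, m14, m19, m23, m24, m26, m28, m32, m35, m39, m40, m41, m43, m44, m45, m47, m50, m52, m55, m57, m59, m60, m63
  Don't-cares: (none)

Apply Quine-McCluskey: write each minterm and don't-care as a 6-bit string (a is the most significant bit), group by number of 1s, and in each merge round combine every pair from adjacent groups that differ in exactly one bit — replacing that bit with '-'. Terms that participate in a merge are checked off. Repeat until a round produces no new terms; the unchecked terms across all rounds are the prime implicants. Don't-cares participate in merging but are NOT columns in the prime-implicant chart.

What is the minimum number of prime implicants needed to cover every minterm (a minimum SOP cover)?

14

[col 0] 000001*, 000100*, 000110*, 001000*, 001001*, 001110*, 010011*, 010111*, 011000*, 011010*, 011100*, 100000*, 100011*, 100111*, 101000*, 101001*, 101011*, 101100*, 101101*, 101111*, 110010, 110100*, 110111*, 111001*, 111011*, 111100*, 111111*
[col 1] -01000*, -01001*, -10111, -11100, 0-1000, 00-001, 00-110, 0001-0, 00100-*, 010-11, 011-00, 0110-0, 1-0111*, 1-1001*, 1-1011*, 1-1100, 1-1111*, 10-000, 10-011*, 10-111*, 100-11*, 101-00*, 101-01*, 101-11*, 1010-1*, 10100-*, 1011-1*, 10110-*, 11-100, 11-111*, 111-11*, 1110-1*
[col 2] -0100-, 1--111, 1-1-11, 1-10-1, 10--11, 101--1, 101-0-
Prime implicants: -0100-, -10111, -11100, 0-1000, 00-001, 00-110, 0001-0, 010-11, 011-00, 0110-0, 1--111, 1-1-11, 1-10-1, 1-1100, 10--11, 10-000, 101--1, 101-0-, 11-100, 110010
PI chart (minterm → PIs covering it):
  1 | 00-001  (sole → essential)
  4 | 0001-0  (sole → essential)
  6 | 00-110,0001-0
  8 | -0100-,0-1000
  9 | -0100-,00-001
  14 | 00-110  (sole → essential)
  19 | 010-11  (sole → essential)
  23 | -10111,010-11
  24 | 0-1000,011-00,0110-0
  26 | 0110-0  (sole → essential)
  28 | -11100,011-00
  32 | 10-000  (sole → essential)
  35 | 10--11  (sole → essential)
  39 | 1--111,10--11
  40 | -0100-,10-000,101-0-
  41 | -0100-,1-10-1,101--1,101-0-
  43 | 1-1-11,1-10-1,10--11,101--1
  44 | 1-1100,101-0-
  45 | 101--1,101-0-
  47 | 1--111,1-1-11,10--11,101--1
  50 | 110010  (sole → essential)
  52 | 11-100  (sole → essential)
  55 | -10111,1--111
  57 | 1-10-1  (sole → essential)
  59 | 1-1-11,1-10-1
  60 | -11100,1-1100,11-100
  63 | 1--111,1-1-11
Essential prime implicants: 00-001, 00-110, 0001-0, 010-11, 0110-0, 1-10-1, 10--11, 10-000, 11-100, 110010
Petrick residual → -0100-, -11100, 1--111, 101-0-
Minimum SOP uses 14 PIs: b'cd'e' + bcde'f' + a'b'd'e'f + a'b'def' + a'b'c'df' + a'bc'ef + a'bcd'f' + adef + acd'f + ab'ef + ab'd'e'f' + ab'ce' + abde'f' + abc'd'ef'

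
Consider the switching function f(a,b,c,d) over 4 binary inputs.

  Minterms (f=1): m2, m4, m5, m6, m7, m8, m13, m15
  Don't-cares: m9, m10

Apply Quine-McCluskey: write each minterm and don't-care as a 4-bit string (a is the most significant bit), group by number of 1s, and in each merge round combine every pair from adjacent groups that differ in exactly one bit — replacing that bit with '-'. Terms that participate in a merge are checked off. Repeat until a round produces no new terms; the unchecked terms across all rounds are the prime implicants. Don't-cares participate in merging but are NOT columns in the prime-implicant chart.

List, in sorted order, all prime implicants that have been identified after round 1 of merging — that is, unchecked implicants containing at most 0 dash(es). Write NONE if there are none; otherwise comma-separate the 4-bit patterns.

NONE

Round 0: 0010✓ 0100✓ 0101✓ 0110✓ 0111✓ 1000✓ 1001✓ 1010✓ 1101✓ 1111✓
Round 1: -010 -101✓ -111✓ 0-10 01-0✓ 01-1✓ 010-✓ 011-✓ 1-01 10-0 100- 11-1✓
Round 2: -1-1 01--
PIs = {-010, -1-1, 0-10, 01--, 1-01, 10-0, 100-}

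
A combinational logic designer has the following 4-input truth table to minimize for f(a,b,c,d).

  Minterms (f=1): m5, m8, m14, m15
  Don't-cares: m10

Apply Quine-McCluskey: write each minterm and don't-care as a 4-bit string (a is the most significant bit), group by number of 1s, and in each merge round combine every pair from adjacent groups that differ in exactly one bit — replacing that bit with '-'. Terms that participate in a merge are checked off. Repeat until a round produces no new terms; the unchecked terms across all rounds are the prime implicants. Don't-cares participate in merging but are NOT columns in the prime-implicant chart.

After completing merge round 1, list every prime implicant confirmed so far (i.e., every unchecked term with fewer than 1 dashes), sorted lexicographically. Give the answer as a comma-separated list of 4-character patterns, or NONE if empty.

size-2^0 implicants → 0101  1000(✓)  1010(✓)  1110(✓)  1111(✓)
size-2^1 implicants → 1-10  10-0  111-
Unchecked terms (primes): 0101, 1-10, 10-0, 111-

0101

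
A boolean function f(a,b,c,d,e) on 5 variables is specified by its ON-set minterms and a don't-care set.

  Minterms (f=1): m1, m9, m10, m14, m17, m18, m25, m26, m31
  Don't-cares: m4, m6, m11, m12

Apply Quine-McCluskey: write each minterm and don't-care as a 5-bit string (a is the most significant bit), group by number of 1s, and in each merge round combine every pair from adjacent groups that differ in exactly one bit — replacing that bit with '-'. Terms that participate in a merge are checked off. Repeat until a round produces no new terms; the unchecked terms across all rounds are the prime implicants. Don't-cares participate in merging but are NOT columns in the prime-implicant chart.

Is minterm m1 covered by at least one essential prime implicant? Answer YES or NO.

Round 0: 00001✓ 00100✓ 00110✓ 01001✓ 01010✓ 01011✓ 01100✓ 01110✓ 10001✓ 10010✓ 11001✓ 11010✓ 11111
Round 1: -0001✓ -1001✓ -1010 0-001✓ 0-100✓ 0-110✓ 001-0✓ 01-10 010-1 0101- 011-0✓ 1-001✓ 1-010
Round 2: --001 0-1-0
PIs = {--001, -1010, 0-1-0, 01-10, 010-1, 0101-, 1-010, 11111}
Coverage chart:
  m1: --001 ←essential
  m9: --001,010-1
  m10: -1010,01-10,0101-
  m14: 0-1-0,01-10
  m17: --001 ←essential
  m18: 1-010 ←essential
  m25: --001 ←essential
  m26: -1010,1-010
  m31: 11111 ←essential
Essential: --001, 1-010, 11111

YES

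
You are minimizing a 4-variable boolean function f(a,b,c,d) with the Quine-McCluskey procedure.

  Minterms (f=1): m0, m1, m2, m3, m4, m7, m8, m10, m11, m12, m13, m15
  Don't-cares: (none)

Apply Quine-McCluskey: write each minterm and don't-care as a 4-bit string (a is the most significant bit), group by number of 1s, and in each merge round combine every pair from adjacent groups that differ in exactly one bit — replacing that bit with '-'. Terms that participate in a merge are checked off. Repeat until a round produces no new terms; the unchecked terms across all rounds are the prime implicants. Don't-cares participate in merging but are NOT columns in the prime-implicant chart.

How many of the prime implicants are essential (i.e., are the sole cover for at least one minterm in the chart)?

size-2^0 implicants → 0000(✓)  0001(✓)  0010(✓)  0011(✓)  0100(✓)  0111(✓)  1000(✓)  1010(✓)  1011(✓)  1100(✓)  1101(✓)  1111(✓)
size-2^1 implicants → -000(✓)  -010(✓)  -011(✓)  -100(✓)  -111(✓)  0-00(✓)  0-11(✓)  00-0(✓)  00-1(✓)  000-(✓)  001-(✓)  1-00(✓)  1-11(✓)  10-0(✓)  101-(✓)  11-1  110-
size-2^2 implicants → --00  --11  -0-0  -01-  00--
Unchecked terms (primes): --00, --11, -0-0, -01-, 00--, 11-1, 110-
Minterm coverage:
  m0 ⊆ --00,-0-0,00--
  m1 ⊆ 00-- [E]
  m2 ⊆ -0-0,-01-,00--
  m3 ⊆ --11,-01-,00--
  m4 ⊆ --00 [E]
  m7 ⊆ --11 [E]
  m8 ⊆ --00,-0-0
  m10 ⊆ -0-0,-01-
  m11 ⊆ --11,-01-
  m12 ⊆ --00,110-
  m13 ⊆ 11-1,110-
  m15 ⊆ --11,11-1
E = {--00, --11, 00--}

3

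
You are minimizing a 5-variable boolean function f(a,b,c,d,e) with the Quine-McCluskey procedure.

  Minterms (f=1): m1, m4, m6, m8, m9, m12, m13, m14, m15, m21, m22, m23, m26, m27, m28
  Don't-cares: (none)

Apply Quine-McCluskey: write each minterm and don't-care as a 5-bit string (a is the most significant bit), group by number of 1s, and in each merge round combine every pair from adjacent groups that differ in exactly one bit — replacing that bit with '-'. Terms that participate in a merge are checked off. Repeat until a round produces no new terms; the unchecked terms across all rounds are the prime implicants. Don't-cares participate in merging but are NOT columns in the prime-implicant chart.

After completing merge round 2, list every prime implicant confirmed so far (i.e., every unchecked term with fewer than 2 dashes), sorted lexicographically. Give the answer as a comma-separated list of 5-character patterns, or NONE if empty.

Round 0: 00001✓ 00100✓ 00110✓ 01000✓ 01001✓ 01100✓ 01101✓ 01110✓ 01111✓ 10101✓ 10110✓ 10111✓ 11010✓ 11011✓ 11100✓
Round 1: -0110 -1100 0-001 0-100✓ 0-110✓ 001-0✓ 01-00✓ 01-01✓ 0100-✓ 011-0✓ 011-1✓ 0110-✓ 0111-✓ 101-1 1011- 1101-
Round 2: 0-1-0 01-0- 011--
PIs = {-0110, -1100, 0-001, 0-1-0, 01-0-, 011--, 101-1, 1011-, 1101-}

-0110, -1100, 0-001, 101-1, 1011-, 1101-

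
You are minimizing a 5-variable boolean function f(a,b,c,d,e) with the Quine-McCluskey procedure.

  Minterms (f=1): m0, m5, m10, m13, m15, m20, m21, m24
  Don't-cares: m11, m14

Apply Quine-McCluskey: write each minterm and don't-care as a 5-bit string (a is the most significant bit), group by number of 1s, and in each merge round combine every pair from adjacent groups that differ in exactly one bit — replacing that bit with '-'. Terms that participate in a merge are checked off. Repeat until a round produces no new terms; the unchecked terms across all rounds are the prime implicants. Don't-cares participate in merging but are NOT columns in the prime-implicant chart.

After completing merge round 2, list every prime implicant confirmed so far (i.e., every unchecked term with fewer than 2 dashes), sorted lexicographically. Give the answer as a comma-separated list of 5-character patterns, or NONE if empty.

-0101, 0-101, 00000, 011-1, 1010-, 11000

Round 0: 00000 00101✓ 01010✓ 01011✓ 01101✓ 01110✓ 01111✓ 10100✓ 10101✓ 11000
Round 1: -0101 0-101 01-10✓ 01-11✓ 0101-✓ 011-1 0111-✓ 1010-
Round 2: 01-1-
PIs = {-0101, 0-101, 00000, 01-1-, 011-1, 1010-, 11000}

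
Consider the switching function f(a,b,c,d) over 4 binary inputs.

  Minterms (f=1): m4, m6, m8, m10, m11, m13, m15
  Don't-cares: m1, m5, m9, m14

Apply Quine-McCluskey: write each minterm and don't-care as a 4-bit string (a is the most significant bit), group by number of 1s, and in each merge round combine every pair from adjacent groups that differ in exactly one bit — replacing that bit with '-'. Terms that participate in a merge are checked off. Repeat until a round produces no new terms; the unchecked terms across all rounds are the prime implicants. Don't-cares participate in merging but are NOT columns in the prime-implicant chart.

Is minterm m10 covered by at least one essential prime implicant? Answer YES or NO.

YES

Round 0: 0001✓ 0100✓ 0101✓ 0110✓ 1000✓ 1001✓ 1010✓ 1011✓ 1101✓ 1110✓ 1111✓
Round 1: -001✓ -101✓ -110 0-01✓ 01-0 010- 1-01✓ 1-10✓ 1-11✓ 10-0✓ 10-1✓ 100-✓ 101-✓ 11-1✓ 111-✓
Round 2: --01 1--1 1-1- 10--
PIs = {--01, -110, 01-0, 010-, 1--1, 1-1-, 10--}
Coverage chart:
  m4: 01-0,010-
  m6: -110,01-0
  m8: 10-- ←essential
  m10: 1-1-,10--
  m11: 1--1,1-1-,10--
  m13: --01,1--1
  m15: 1--1,1-1-
Essential: 10--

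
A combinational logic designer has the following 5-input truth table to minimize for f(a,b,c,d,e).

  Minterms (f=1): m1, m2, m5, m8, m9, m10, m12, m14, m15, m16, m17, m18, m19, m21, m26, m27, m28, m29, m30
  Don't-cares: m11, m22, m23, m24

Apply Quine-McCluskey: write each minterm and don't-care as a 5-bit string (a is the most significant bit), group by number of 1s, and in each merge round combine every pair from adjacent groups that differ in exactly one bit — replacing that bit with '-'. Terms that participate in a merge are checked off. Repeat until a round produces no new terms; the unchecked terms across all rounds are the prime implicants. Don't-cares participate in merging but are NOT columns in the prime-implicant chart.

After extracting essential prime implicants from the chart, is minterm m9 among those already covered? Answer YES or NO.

NO

[col 0] 00001*, 00010*, 00101*, 01000*, 01001*, 01010*, 01011*, 01100*, 01110*, 01111*, 10000*, 10001*, 10010*, 10011*, 10101*, 10110*, 10111*, 11000*, 11010*, 11011*, 11100*, 11101*, 11110*
[col 1] -0001*, -0010*, -0101*, -1000*, -1010*, -1011*, -1100*, -1110*, 0-001, 0-010*, 00-01*, 01-00*, 01-10*, 01-11*, 010-0*, 010-1*, 0100-*, 0101-*, 011-0*, 0111-*, 1-000*, 1-010*, 1-011*, 1-101, 1-110*, 10-01*, 10-10*, 10-11*, 100-0*, 100-1*, 1000-*, 1001-*, 101-1*, 1011-*, 11-00*, 11-10*, 110-0*, 1101-*, 111-0*, 1110-
[col 2] --010, -0-01, -1-00*, -1-10*, -10-0*, -101-, -11-0*, 01--0*, 01-1-, 010--, 1--10, 1-0-0, 1-01-, 10--1, 10-1-, 100--, 11--0*
[col 3] -1--0
Prime implicants: --010, -0-01, -1--0, -101-, 0-001, 01-1-, 010--, 1--10, 1-0-0, 1-01-, 1-101, 10--1, 10-1-, 100--, 1110-
PI chart (minterm → PIs covering it):
  1 | -0-01,0-001
  2 | --010  (sole → essential)
  5 | -0-01  (sole → essential)
  8 | -1--0,010--
  9 | 0-001,010--
  10 | --010,-1--0,-101-,01-1-,010--
  12 | -1--0  (sole → essential)
  14 | -1--0,01-1-
  15 | 01-1-  (sole → essential)
  16 | 1-0-0,100--
  17 | -0-01,10--1,100--
  18 | --010,1--10,1-0-0,1-01-,10-1-,100--
  19 | 1-01-,10--1,10-1-,100--
  21 | -0-01,1-101,10--1
  26 | --010,-1--0,-101-,1--10,1-0-0,1-01-
  27 | -101-,1-01-
  28 | -1--0,1110-
  29 | 1-101,1110-
  30 | -1--0,1--10
Essential prime implicants: --010, -0-01, -1--0, 01-1-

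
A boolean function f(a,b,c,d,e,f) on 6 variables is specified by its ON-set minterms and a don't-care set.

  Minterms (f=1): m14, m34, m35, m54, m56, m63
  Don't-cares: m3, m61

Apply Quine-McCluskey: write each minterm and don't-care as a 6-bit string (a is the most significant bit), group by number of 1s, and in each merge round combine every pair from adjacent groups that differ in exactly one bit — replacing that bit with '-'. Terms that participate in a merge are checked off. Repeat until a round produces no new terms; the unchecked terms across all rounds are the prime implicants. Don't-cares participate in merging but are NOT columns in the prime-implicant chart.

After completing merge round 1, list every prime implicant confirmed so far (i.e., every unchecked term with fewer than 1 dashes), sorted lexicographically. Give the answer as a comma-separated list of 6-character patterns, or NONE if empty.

001110, 110110, 111000

[col 0] 000011*, 001110, 100010*, 100011*, 110110, 111000, 111101*, 111111*
[col 1] -00011, 10001-, 1111-1
Prime implicants: -00011, 001110, 10001-, 110110, 111000, 1111-1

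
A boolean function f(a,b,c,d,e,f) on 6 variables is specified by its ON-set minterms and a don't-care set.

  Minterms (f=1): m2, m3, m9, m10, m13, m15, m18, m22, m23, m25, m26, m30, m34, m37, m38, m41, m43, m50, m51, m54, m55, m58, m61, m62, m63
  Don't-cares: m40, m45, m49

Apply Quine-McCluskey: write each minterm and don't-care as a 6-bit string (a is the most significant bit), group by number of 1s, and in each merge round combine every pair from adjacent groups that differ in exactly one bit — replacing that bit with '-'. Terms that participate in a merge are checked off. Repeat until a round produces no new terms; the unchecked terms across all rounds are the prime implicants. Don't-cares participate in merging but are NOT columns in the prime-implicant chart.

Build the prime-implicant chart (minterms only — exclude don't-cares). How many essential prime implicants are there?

9

size-2^0 implicants → 000010(✓)  000011(✓)  001001(✓)  001010(✓)  001101(✓)  001111(✓)  010010(✓)  010110(✓)  010111(✓)  011001(✓)  011010(✓)  011110(✓)  100010(✓)  100101(✓)  100110(✓)  101000(✓)  101001(✓)  101011(✓)  101101(✓)  110001(✓)  110010(✓)  110011(✓)  110110(✓)  110111(✓)  111010(✓)  111101(✓)  111110(✓)  111111(✓)
size-2^1 implicants → -00010(✓)  -01001(✓)  -01101(✓)  -10010(✓)  -10110(✓)  -10111(✓)  -11010(✓)  -11110(✓)  0-0010(✓)  0-1001  0-1010(✓)  00-010(✓)  00001-  001-01(✓)  0011-1  01-010(✓)  01-110(✓)  010-10(✓)  01011-(✓)  011-10(✓)  1-0010(✓)  1-0110(✓)  1-1101  10-101  100-10(✓)  101-01(✓)  1010-1  10100-  11-010(✓)  11-110(✓)  11-111(✓)  110-10(✓)  110-11(✓)  1100-1  11001-(✓)  11011-(✓)  111-10(✓)  1111-1  11111-(✓)
size-2^2 implicants → --0010  -01-01  -1-010(✓)  -1-110(✓)  -10-10(✓)  -1011-  -11-10(✓)  0--010  01--10(✓)  1-0-10  11--10(✓)  11-11-  110-1-
size-2^3 implicants → -1--10
Unchecked terms (primes): --0010, -01-01, -1--10, -1011-, 0--010, 0-1001, 00001-, 0011-1, 1-0-10, 1-1101, 10-101, 1010-1, 10100-, 11-11-, 110-1-, 1100-1, 1111-1
Minterm coverage:
  m2 ⊆ --0010,0--010,00001-
  m3 ⊆ 00001- [E]
  m9 ⊆ -01-01,0-1001
  m10 ⊆ 0--010 [E]
  m13 ⊆ -01-01,0011-1
  m15 ⊆ 0011-1 [E]
  m18 ⊆ --0010,-1--10,0--010
  m22 ⊆ -1--10,-1011-
  m23 ⊆ -1011- [E]
  m25 ⊆ 0-1001 [E]
  m26 ⊆ -1--10,0--010
  m30 ⊆ -1--10 [E]
  m34 ⊆ --0010,1-0-10
  m37 ⊆ 10-101 [E]
  m38 ⊆ 1-0-10 [E]
  m41 ⊆ -01-01,1010-1,10100-
  m43 ⊆ 1010-1 [E]
  m50 ⊆ --0010,-1--10,1-0-10,110-1-
  m51 ⊆ 110-1-,1100-1
  m54 ⊆ -1--10,-1011-,1-0-10,11-11-,110-1-
  m55 ⊆ -1011-,11-11-,110-1-
  m58 ⊆ -1--10 [E]
  m61 ⊆ 1-1101,1111-1
  m62 ⊆ -1--10,11-11-
  m63 ⊆ 11-11-,1111-1
E = {-1--10, -1011-, 0--010, 0-1001, 00001-, 0011-1, 1-0-10, 10-101, 1010-1}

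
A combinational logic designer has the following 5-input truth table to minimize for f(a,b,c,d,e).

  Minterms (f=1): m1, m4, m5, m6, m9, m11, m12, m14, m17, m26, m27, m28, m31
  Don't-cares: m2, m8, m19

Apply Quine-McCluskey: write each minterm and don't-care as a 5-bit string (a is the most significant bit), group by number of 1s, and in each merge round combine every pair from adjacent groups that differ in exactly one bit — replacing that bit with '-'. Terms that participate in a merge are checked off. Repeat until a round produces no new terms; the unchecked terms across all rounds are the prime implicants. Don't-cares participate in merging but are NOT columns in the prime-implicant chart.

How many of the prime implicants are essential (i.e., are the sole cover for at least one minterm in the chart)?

4

Round 0: 00001✓ 00010✓ 00100✓ 00101✓ 00110✓ 01000✓ 01001✓ 01011✓ 01100✓ 01110✓ 10001✓ 10011✓ 11010✓ 11011✓ 11100✓ 11111✓
Round 1: -0001 -1011 -1100 0-001 0-100✓ 0-110✓ 00-01 00-10 001-0✓ 0010- 01-00 010-1 0100- 011-0✓ 1-011 100-1 11-11 1101-
Round 2: 0-1-0
PIs = {-0001, -1011, -1100, 0-001, 0-1-0, 00-01, 00-10, 0010-, 01-00, 010-1, 0100-, 1-011, 100-1, 11-11, 1101-}
Coverage chart:
  m1: -0001,0-001,00-01
  m4: 0-1-0,0010-
  m5: 00-01,0010-
  m6: 0-1-0,00-10
  m9: 0-001,010-1,0100-
  m11: -1011,010-1
  m12: -1100,0-1-0,01-00
  m14: 0-1-0 ←essential
  m17: -0001,100-1
  m26: 1101- ←essential
  m27: -1011,1-011,11-11,1101-
  m28: -1100 ←essential
  m31: 11-11 ←essential
Essential: -1100, 0-1-0, 11-11, 1101-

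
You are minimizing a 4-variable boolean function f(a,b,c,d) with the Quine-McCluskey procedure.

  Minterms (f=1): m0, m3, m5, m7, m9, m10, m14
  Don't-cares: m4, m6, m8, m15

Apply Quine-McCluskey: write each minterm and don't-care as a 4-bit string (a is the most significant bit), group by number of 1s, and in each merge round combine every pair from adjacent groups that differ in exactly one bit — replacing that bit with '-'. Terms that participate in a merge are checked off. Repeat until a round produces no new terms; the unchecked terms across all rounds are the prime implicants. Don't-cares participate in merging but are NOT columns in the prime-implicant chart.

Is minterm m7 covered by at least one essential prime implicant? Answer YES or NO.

YES

[col 0] 0000*, 0011*, 0100*, 0101*, 0110*, 0111*, 1000*, 1001*, 1010*, 1110*, 1111*
[col 1] -000, -110*, -111*, 0-00, 0-11, 01-0*, 01-1*, 010-*, 011-*, 1-10, 10-0, 100-, 111-*
[col 2] -11-, 01--
Prime implicants: -000, -11-, 0-00, 0-11, 01--, 1-10, 10-0, 100-
PI chart (minterm → PIs covering it):
  0 | -000,0-00
  3 | 0-11  (sole → essential)
  5 | 01--  (sole → essential)
  7 | -11-,0-11,01--
  9 | 100-  (sole → essential)
  10 | 1-10,10-0
  14 | -11-,1-10
Essential prime implicants: 0-11, 01--, 100-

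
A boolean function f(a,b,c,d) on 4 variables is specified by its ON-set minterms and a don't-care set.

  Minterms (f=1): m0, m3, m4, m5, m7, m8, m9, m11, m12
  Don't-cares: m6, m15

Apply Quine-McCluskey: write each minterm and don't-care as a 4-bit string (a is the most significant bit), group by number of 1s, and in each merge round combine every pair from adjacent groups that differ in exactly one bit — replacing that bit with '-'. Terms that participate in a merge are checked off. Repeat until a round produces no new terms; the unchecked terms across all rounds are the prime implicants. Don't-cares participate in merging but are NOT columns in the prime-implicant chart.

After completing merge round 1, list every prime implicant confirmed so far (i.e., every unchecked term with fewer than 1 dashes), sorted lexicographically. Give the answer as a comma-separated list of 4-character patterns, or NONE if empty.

size-2^0 implicants → 0000(✓)  0011(✓)  0100(✓)  0101(✓)  0110(✓)  0111(✓)  1000(✓)  1001(✓)  1011(✓)  1100(✓)  1111(✓)
size-2^1 implicants → -000(✓)  -011(✓)  -100(✓)  -111(✓)  0-00(✓)  0-11(✓)  01-0(✓)  01-1(✓)  010-(✓)  011-(✓)  1-00(✓)  1-11(✓)  10-1  100-
size-2^2 implicants → --00  --11  01--
Unchecked terms (primes): --00, --11, 01--, 10-1, 100-

NONE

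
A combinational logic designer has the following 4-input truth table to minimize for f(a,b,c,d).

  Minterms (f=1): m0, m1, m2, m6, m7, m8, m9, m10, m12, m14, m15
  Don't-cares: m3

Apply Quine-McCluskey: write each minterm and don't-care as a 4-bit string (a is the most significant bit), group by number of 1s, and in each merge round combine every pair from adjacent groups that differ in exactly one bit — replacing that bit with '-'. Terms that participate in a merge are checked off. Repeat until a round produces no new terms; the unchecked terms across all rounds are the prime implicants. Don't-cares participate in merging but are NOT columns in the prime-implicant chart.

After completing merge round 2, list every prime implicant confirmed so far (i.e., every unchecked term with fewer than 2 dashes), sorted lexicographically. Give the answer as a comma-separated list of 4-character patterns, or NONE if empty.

Round 0: 0000✓ 0001✓ 0010✓ 0011✓ 0110✓ 0111✓ 1000✓ 1001✓ 1010✓ 1100✓ 1110✓ 1111✓
Round 1: -000✓ -001✓ -010✓ -110✓ -111✓ 0-10✓ 0-11✓ 00-0✓ 00-1✓ 000-✓ 001-✓ 011-✓ 1-00✓ 1-10✓ 10-0✓ 100-✓ 11-0✓ 111-✓
Round 2: --10 -0-0 -00- -11- 0-1- 00-- 1--0
PIs = {--10, -0-0, -00-, -11-, 0-1-, 00--, 1--0}

NONE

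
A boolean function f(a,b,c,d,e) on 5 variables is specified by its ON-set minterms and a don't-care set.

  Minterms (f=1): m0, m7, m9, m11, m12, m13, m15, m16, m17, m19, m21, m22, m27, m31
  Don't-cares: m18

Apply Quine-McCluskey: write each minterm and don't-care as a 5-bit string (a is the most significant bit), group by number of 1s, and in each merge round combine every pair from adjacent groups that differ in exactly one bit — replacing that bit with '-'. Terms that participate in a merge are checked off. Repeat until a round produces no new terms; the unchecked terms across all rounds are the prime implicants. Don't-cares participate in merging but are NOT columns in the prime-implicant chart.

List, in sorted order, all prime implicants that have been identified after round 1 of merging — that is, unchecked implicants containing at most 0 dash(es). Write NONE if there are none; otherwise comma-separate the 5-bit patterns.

size-2^0 implicants → 00000(✓)  00111(✓)  01001(✓)  01011(✓)  01100(✓)  01101(✓)  01111(✓)  10000(✓)  10001(✓)  10010(✓)  10011(✓)  10101(✓)  10110(✓)  11011(✓)  11111(✓)
size-2^1 implicants → -0000  -1011(✓)  -1111(✓)  0-111  01-01(✓)  01-11(✓)  010-1(✓)  011-1(✓)  0110-  1-011  10-01  10-10  100-0(✓)  100-1(✓)  1000-(✓)  1001-(✓)  11-11(✓)
size-2^2 implicants → -1-11  01--1  100--
Unchecked terms (primes): -0000, -1-11, 0-111, 01--1, 0110-, 1-011, 10-01, 10-10, 100--

NONE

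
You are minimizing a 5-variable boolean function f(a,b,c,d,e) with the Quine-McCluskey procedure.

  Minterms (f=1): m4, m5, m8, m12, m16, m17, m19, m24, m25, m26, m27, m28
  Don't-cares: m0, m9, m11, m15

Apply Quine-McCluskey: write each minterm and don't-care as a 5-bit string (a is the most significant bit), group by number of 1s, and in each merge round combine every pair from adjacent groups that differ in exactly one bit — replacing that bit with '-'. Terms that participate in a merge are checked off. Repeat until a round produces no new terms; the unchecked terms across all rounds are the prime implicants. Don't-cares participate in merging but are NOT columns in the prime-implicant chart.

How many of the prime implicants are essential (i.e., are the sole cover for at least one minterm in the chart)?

size-2^0 implicants → 00000(✓)  00100(✓)  00101(✓)  01000(✓)  01001(✓)  01011(✓)  01100(✓)  01111(✓)  10000(✓)  10001(✓)  10011(✓)  11000(✓)  11001(✓)  11010(✓)  11011(✓)  11100(✓)
size-2^1 implicants → -0000(✓)  -1000(✓)  -1001(✓)  -1011(✓)  -1100(✓)  0-000(✓)  0-100(✓)  00-00(✓)  0010-  01-00(✓)  01-11  010-1(✓)  0100-(✓)  1-000(✓)  1-001(✓)  1-011(✓)  100-1(✓)  1000-(✓)  11-00(✓)  110-0(✓)  110-1(✓)  1100-(✓)  1101-(✓)
size-2^2 implicants → --000  -1-00  -10-1  -100-  0--00  1-0-1  1-00-  110--
Unchecked terms (primes): --000, -1-00, -10-1, -100-, 0--00, 0010-, 01-11, 1-0-1, 1-00-, 110--
Minterm coverage:
  m4 ⊆ 0--00,0010-
  m5 ⊆ 0010- [E]
  m8 ⊆ --000,-1-00,-100-,0--00
  m12 ⊆ -1-00,0--00
  m16 ⊆ --000,1-00-
  m17 ⊆ 1-0-1,1-00-
  m19 ⊆ 1-0-1 [E]
  m24 ⊆ --000,-1-00,-100-,1-00-,110--
  m25 ⊆ -10-1,-100-,1-0-1,1-00-,110--
  m26 ⊆ 110-- [E]
  m27 ⊆ -10-1,1-0-1,110--
  m28 ⊆ -1-00 [E]
E = {-1-00, 0010-, 1-0-1, 110--}

4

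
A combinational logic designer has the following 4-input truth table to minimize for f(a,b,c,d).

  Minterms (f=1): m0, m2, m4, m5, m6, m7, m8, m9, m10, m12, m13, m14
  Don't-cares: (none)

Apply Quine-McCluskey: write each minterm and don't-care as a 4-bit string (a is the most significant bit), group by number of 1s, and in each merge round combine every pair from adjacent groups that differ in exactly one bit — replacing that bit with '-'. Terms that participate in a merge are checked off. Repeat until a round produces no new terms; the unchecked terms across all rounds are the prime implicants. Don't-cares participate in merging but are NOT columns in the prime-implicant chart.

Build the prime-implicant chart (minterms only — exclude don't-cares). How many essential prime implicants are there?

3

size-2^0 implicants → 0000(✓)  0010(✓)  0100(✓)  0101(✓)  0110(✓)  0111(✓)  1000(✓)  1001(✓)  1010(✓)  1100(✓)  1101(✓)  1110(✓)
size-2^1 implicants → -000(✓)  -010(✓)  -100(✓)  -101(✓)  -110(✓)  0-00(✓)  0-10(✓)  00-0(✓)  01-0(✓)  01-1(✓)  010-(✓)  011-(✓)  1-00(✓)  1-01(✓)  1-10(✓)  10-0(✓)  100-(✓)  11-0(✓)  110-(✓)
size-2^2 implicants → --00(✓)  --10(✓)  -0-0(✓)  -1-0(✓)  -10-  0--0(✓)  01--  1--0(✓)  1-0-
size-2^3 implicants → ---0
Unchecked terms (primes): ---0, -10-, 01--, 1-0-
Minterm coverage:
  m0 ⊆ ---0 [E]
  m2 ⊆ ---0 [E]
  m4 ⊆ ---0,-10-,01--
  m5 ⊆ -10-,01--
  m6 ⊆ ---0,01--
  m7 ⊆ 01-- [E]
  m8 ⊆ ---0,1-0-
  m9 ⊆ 1-0- [E]
  m10 ⊆ ---0 [E]
  m12 ⊆ ---0,-10-,1-0-
  m13 ⊆ -10-,1-0-
  m14 ⊆ ---0 [E]
E = {---0, 01--, 1-0-}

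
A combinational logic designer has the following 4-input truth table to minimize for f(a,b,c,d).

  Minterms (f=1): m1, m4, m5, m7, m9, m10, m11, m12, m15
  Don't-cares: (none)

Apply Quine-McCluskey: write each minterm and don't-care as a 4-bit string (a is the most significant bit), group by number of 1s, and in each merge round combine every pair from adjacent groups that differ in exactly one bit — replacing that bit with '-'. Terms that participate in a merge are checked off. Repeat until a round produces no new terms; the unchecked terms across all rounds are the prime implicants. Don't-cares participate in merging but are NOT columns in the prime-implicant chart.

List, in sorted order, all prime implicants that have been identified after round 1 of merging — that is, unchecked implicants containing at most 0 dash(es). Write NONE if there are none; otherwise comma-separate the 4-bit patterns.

NONE

size-2^0 implicants → 0001(✓)  0100(✓)  0101(✓)  0111(✓)  1001(✓)  1010(✓)  1011(✓)  1100(✓)  1111(✓)
size-2^1 implicants → -001  -100  -111  0-01  01-1  010-  1-11  10-1  101-
Unchecked terms (primes): -001, -100, -111, 0-01, 01-1, 010-, 1-11, 10-1, 101-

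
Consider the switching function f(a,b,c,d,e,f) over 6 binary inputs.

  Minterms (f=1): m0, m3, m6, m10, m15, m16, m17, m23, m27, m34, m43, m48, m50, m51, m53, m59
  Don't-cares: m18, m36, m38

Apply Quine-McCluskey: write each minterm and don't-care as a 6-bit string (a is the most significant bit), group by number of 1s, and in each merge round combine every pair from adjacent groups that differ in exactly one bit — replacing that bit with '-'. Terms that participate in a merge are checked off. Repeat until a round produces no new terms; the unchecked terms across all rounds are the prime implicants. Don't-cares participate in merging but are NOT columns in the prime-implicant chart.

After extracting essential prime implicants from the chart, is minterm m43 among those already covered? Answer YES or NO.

YES

Round 0: 000000✓ 000011 000110✓ 001010 001111 010000✓ 010001✓ 010010✓ 010111 011011✓ 100010✓ 100100✓ 100110✓ 101011✓ 110000✓ 110010✓ 110011✓ 110101 111011✓
Round 1: -00110 -10000✓ -10010✓ -11011 0-0000 0100-0✓ 01000- 1-0010 1-1011 100-10 1001-0 11-011 1100-0✓ 11001-
Round 2: -100-0
PIs = {-00110, -100-0, -11011, 0-0000, 000011, 001010, 001111, 01000-, 010111, 1-0010, 1-1011, 100-10, 1001-0, 11-011, 11001-, 110101}
Coverage chart:
  m0: 0-0000 ←essential
  m3: 000011 ←essential
  m6: -00110 ←essential
  m10: 001010 ←essential
  m15: 001111 ←essential
  m16: -100-0,0-0000,01000-
  m17: 01000- ←essential
  m23: 010111 ←essential
  m27: -11011 ←essential
  m34: 1-0010,100-10
  m43: 1-1011 ←essential
  m48: -100-0 ←essential
  m50: -100-0,1-0010,11001-
  m51: 11-011,11001-
  m53: 110101 ←essential
  m59: -11011,1-1011,11-011
Essential: -00110, -100-0, -11011, 0-0000, 000011, 001010, 001111, 01000-, 010111, 1-1011, 110101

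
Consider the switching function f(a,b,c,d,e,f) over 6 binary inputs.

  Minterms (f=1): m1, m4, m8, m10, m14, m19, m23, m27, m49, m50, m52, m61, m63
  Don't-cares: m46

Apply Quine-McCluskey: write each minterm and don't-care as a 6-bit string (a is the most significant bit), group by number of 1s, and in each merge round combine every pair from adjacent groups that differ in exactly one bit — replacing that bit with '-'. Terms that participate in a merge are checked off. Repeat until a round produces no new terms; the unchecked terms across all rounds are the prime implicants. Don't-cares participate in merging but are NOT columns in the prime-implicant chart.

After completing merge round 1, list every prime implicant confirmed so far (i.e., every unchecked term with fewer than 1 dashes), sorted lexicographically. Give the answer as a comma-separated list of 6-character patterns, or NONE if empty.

Round 0: 000001 000100 001000✓ 001010✓ 001110✓ 010011✓ 010111✓ 011011✓ 101110✓ 110001 110010 110100 111101✓ 111111✓
Round 1: -01110 001-10 0010-0 01-011 010-11 1111-1
PIs = {-01110, 000001, 000100, 001-10, 0010-0, 01-011, 010-11, 110001, 110010, 110100, 1111-1}

000001, 000100, 110001, 110010, 110100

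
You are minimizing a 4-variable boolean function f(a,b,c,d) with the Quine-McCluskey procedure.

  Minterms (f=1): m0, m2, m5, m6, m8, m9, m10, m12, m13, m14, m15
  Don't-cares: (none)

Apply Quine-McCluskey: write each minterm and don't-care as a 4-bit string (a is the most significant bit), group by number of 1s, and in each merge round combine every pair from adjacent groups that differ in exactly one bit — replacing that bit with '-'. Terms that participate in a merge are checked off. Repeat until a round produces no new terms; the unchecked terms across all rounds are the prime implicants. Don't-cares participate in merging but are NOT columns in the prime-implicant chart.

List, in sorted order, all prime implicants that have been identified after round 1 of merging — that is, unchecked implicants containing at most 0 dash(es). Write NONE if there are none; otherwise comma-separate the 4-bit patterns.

Round 0: 0000✓ 0010✓ 0101✓ 0110✓ 1000✓ 1001✓ 1010✓ 1100✓ 1101✓ 1110✓ 1111✓
Round 1: -000✓ -010✓ -101 -110✓ 0-10✓ 00-0✓ 1-00✓ 1-01✓ 1-10✓ 10-0✓ 100-✓ 11-0✓ 11-1✓ 110-✓ 111-✓
Round 2: --10 -0-0 1--0 1-0- 11--
PIs = {--10, -0-0, -101, 1--0, 1-0-, 11--}

NONE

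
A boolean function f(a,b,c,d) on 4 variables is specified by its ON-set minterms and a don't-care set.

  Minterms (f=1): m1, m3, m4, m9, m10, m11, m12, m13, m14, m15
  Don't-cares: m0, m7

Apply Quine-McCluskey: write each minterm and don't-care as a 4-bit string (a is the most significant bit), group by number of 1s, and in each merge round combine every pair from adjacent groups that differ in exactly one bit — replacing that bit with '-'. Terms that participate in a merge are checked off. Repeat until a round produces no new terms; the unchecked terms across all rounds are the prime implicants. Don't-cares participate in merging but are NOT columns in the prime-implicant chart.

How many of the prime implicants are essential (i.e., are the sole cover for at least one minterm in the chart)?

[col 0] 0000*, 0001*, 0011*, 0100*, 0111*, 1001*, 1010*, 1011*, 1100*, 1101*, 1110*, 1111*
[col 1] -001*, -011*, -100, -111*, 0-00, 0-11*, 00-1*, 000-, 1-01*, 1-10*, 1-11*, 10-1*, 101-*, 11-0*, 11-1*, 110-*, 111-*
[col 2] --11, -0-1, 1--1, 1-1-, 11--
Prime implicants: --11, -0-1, -100, 0-00, 000-, 1--1, 1-1-, 11--
PI chart (minterm → PIs covering it):
  1 | -0-1,000-
  3 | --11,-0-1
  4 | -100,0-00
  9 | -0-1,1--1
  10 | 1-1-  (sole → essential)
  11 | --11,-0-1,1--1,1-1-
  12 | -100,11--
  13 | 1--1,11--
  14 | 1-1-,11--
  15 | --11,1--1,1-1-,11--
Essential prime implicants: 1-1-

1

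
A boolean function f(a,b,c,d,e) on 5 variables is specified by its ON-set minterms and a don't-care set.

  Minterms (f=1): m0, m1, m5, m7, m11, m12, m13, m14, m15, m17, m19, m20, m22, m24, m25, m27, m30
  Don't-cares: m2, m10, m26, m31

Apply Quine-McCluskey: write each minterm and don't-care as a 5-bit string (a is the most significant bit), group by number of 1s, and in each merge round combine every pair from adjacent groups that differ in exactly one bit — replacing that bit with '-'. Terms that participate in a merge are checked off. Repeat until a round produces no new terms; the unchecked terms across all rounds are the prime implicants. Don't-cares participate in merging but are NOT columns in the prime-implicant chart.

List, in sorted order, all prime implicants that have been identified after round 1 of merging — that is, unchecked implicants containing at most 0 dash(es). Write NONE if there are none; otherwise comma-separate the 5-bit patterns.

NONE

[col 0] 00000*, 00001*, 00010*, 00101*, 00111*, 01010*, 01011*, 01100*, 01101*, 01110*, 01111*, 10001*, 10011*, 10100*, 10110*, 11000*, 11001*, 11010*, 11011*, 11110*, 11111*
[col 1] -0001, -1010*, -1011*, -1110*, -1111*, 0-010, 0-101*, 0-111*, 00-01, 000-0, 0000-, 001-1*, 01-10*, 01-11*, 0101-*, 011-0*, 011-1*, 0110-*, 0111-*, 1-001*, 1-011*, 1-110, 100-1*, 101-0, 11-10*, 11-11*, 110-0*, 110-1*, 1100-*, 1101-*, 1111-*
[col 2] -1-10*, -1-11*, -101-*, -111-*, 0-1-1, 01-1-*, 011--, 1-0-1, 11-1-*, 110--
[col 3] -1-1-
Prime implicants: -0001, -1-1-, 0-010, 0-1-1, 00-01, 000-0, 0000-, 011--, 1-0-1, 1-110, 101-0, 110--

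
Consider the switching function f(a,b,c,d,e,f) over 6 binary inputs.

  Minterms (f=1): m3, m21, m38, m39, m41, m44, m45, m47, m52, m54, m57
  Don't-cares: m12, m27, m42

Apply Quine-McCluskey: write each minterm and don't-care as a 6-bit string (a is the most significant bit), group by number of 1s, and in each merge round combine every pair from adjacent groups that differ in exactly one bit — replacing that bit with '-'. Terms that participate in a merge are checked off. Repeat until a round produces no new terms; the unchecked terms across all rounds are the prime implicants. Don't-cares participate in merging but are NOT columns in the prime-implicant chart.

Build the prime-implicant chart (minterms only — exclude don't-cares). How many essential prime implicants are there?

Round 0: 000011 001100✓ 010101 011011 100110✓ 100111✓ 101001✓ 101010 101100✓ 101101✓ 101111✓ 110100✓ 110110✓ 111001✓
Round 1: -01100 1-0110 1-1001 10-111 10011- 101-01 1011-1 10110- 1101-0
PIs = {-01100, 000011, 010101, 011011, 1-0110, 1-1001, 10-111, 10011-, 101-01, 101010, 1011-1, 10110-, 1101-0}
Coverage chart:
  m3: 000011 ←essential
  m21: 010101 ←essential
  m38: 1-0110,10011-
  m39: 10-111,10011-
  m41: 1-1001,101-01
  m44: -01100,10110-
  m45: 101-01,1011-1,10110-
  m47: 10-111,1011-1
  m52: 1101-0 ←essential
  m54: 1-0110,1101-0
  m57: 1-1001 ←essential
Essential: 000011, 010101, 1-1001, 1101-0

4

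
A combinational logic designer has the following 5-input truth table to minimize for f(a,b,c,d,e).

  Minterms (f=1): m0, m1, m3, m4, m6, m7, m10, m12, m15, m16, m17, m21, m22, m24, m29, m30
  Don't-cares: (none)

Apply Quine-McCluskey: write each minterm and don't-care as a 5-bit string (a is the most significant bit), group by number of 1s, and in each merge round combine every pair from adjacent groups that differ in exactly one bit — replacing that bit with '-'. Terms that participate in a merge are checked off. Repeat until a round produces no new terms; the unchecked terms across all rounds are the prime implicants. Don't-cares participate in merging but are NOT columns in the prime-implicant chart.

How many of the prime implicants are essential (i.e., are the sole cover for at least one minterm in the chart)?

Round 0: 00000✓ 00001✓ 00011✓ 00100✓ 00110✓ 00111✓ 01010 01100✓ 01111✓ 10000✓ 10001✓ 10101✓ 10110✓ 11000✓ 11101✓ 11110✓
Round 1: -0000✓ -0001✓ -0110 0-100 0-111 00-00 00-11 000-1 0000-✓ 001-0 0011- 1-000 1-101 1-110 10-01 1000-✓
Round 2: -000-
PIs = {-000-, -0110, 0-100, 0-111, 00-00, 00-11, 000-1, 001-0, 0011-, 01010, 1-000, 1-101, 1-110, 10-01}
Coverage chart:
  m0: -000-,00-00
  m1: -000-,000-1
  m3: 00-11,000-1
  m4: 0-100,00-00,001-0
  m6: -0110,001-0,0011-
  m7: 0-111,00-11,0011-
  m10: 01010 ←essential
  m12: 0-100 ←essential
  m15: 0-111 ←essential
  m16: -000-,1-000
  m17: -000-,10-01
  m21: 1-101,10-01
  m22: -0110,1-110
  m24: 1-000 ←essential
  m29: 1-101 ←essential
  m30: 1-110 ←essential
Essential: 0-100, 0-111, 01010, 1-000, 1-101, 1-110

6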